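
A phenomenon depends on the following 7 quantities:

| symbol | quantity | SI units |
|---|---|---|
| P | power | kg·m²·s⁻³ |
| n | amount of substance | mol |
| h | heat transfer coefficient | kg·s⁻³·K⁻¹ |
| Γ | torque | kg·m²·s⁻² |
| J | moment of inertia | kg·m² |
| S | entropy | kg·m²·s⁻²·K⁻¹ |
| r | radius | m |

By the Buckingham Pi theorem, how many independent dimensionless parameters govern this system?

2

There are 7 variables and 5 base dimensions (M, L, T, Θ, N).
The dimension matrix has rank 5.
Independent dimensionless groups: 7 − 5 = 2.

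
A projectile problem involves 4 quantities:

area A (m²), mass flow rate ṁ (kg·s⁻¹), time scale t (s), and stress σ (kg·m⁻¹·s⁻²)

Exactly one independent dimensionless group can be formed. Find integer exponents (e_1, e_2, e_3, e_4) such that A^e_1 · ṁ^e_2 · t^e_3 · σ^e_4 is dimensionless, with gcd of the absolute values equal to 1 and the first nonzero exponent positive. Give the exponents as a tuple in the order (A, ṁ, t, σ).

M: e_1·(0) + e_2·(1) + e_3·(0) + e_4·(1) = 0
L: e_1·(2) + e_2·(0) + e_3·(0) + e_4·(-1) = 0
T: e_1·(0) + e_2·(-1) + e_3·(1) + e_4·(-2) = 0
Solving this homogeneous linear system for the smallest-integer solution (first nonzero entry positive) gives (1, -2, 2, 2).

(1, -2, 2, 2)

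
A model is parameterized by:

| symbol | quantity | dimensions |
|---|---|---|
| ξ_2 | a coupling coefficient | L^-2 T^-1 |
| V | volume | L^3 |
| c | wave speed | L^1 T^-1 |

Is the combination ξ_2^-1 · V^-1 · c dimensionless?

yes

Sum the exponent of each base dimension across the product:
  L: −[ξ_2]_L − [V]_L + [c]_L = −(-2) − (3) + (1) = 0
  T: −[ξ_2]_T − [V]_T + [c]_T = −(-1) − (0) + (-1) = 0
All base exponents vanish — dimensionless.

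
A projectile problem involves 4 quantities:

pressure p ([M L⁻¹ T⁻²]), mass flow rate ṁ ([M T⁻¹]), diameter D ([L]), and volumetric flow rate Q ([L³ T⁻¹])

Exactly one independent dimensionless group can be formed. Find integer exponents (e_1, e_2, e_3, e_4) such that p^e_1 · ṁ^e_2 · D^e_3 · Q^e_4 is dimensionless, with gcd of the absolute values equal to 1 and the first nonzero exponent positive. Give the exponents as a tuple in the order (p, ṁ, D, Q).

(1, -1, 4, -1)

M: e_1·(1) + e_2·(1) + e_3·(0) + e_4·(0) = 0
L: e_1·(-1) + e_2·(0) + e_3·(1) + e_4·(3) = 0
T: e_1·(-2) + e_2·(-1) + e_3·(0) + e_4·(-1) = 0
Solving this homogeneous linear system for the smallest-integer solution (first nonzero entry positive) gives (1, -1, 4, -1).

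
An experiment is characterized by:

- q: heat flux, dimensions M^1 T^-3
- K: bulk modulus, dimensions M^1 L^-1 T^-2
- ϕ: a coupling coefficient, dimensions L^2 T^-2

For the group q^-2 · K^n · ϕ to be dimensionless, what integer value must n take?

2

Balance the M exponent: (1)·n from K, plus −2·(1) + (0) = -2 from the rest, must sum to zero.
n − 2 = 0, so n = 2.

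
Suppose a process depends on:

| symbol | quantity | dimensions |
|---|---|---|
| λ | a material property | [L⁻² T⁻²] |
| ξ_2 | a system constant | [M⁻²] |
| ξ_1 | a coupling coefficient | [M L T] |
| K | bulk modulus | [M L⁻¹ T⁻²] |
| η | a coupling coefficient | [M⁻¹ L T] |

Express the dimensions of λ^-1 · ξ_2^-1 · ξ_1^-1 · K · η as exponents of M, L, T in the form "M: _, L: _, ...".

Collect each base-dimension exponent across the product:
  M: −(0) − (-2) − (1) + (1) + (-1) = 1
  L: −(-2) − (0) − (1) + (-1) + (1) = 1
  T: −(-2) − (0) − (1) + (-2) + (1) = 0
So the dimensions are [M L].

M: 1, L: 1, T: 0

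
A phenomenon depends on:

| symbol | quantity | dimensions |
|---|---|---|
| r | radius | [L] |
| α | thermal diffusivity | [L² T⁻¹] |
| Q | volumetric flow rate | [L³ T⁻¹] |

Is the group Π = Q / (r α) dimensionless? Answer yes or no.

yes

Sum the exponent of each base dimension across the product:
  L: −[r]_L − [α]_L + [Q]_L = −(1) − (2) + (3) = 0
  T: −[r]_T − [α]_T + [Q]_T = −(0) − (-1) + (-1) = 0
All base exponents vanish — dimensionless.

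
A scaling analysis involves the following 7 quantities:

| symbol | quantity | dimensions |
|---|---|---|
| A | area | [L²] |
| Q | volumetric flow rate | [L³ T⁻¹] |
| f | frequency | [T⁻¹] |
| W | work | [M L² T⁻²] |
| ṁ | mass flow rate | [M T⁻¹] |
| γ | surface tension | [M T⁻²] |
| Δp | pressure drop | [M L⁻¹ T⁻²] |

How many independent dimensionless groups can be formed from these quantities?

There are 7 variables and 3 base dimensions (M, L, T).
The dimension matrix has rank 3.
Independent dimensionless groups: 7 − 3 = 4.

4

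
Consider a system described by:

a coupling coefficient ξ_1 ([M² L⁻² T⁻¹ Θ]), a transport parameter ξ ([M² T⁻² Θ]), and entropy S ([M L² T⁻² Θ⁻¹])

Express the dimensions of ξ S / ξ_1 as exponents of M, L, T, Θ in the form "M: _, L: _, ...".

Collect each base-dimension exponent across the product:
  M: −(2) + (2) + (1) = 1
  L: −(-2) + (0) + (2) = 4
  T: −(-1) + (-2) + (-2) = -3
  Θ: −(1) + (1) + (-1) = -1
So the dimensions are [M L⁴ T⁻³ Θ⁻¹].

M: 1, L: 4, T: -3, Θ: -1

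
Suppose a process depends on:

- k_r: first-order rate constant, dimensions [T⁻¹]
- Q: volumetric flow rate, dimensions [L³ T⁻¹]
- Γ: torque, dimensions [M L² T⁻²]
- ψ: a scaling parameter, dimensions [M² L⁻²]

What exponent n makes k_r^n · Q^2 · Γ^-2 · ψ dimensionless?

Balance the T exponent: (-1)·n from k_r, plus 2·(-1) − 2·(-2) + (0) = 2 from the rest, must sum to zero.
−n + 2 = 0, so n = 2.

2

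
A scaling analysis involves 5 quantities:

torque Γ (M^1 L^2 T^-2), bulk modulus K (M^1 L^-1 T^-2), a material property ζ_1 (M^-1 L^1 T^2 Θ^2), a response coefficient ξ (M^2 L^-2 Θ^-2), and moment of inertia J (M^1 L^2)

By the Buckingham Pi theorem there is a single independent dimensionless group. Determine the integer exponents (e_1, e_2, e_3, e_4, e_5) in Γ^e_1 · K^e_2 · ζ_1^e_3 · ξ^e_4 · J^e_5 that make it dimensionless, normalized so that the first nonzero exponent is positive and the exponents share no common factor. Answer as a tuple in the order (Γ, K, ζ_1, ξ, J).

M: e_1·(1) + e_2·(1) + e_3·(-1) + e_4·(2) + e_5·(1) = 0
L: e_1·(2) + e_2·(-1) + e_3·(1) + e_4·(-2) + e_5·(2) = 0
T: e_1·(-2) + e_2·(-2) + e_3·(2) + e_4·(0) + e_5·(0) = 0
Θ: e_1·(0) + e_2·(0) + e_3·(2) + e_4·(-2) + e_5·(0) = 0
Solving this homogeneous linear system for the smallest-integer solution (first nonzero entry positive) gives (2, -1, 1, 1, -2).

(2, -1, 1, 1, -2)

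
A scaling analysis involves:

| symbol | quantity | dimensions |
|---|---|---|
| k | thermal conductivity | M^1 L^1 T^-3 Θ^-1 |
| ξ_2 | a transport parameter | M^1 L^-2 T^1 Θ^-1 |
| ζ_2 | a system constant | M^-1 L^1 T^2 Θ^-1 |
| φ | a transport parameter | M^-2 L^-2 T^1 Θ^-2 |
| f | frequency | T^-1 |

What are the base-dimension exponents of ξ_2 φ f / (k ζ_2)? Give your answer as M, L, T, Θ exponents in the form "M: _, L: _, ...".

Collect each base-dimension exponent across the product:
  M: −(1) + (1) − (-1) + (-2) + (0) = -1
  L: −(1) + (-2) − (1) + (-2) + (0) = -6
  T: −(-3) + (1) − (2) + (1) + (-1) = 2
  Θ: −(-1) + (-1) − (-1) + (-2) + (0) = -1
So the dimensions are [M⁻¹ L⁻⁶ T² Θ⁻¹].

M: -1, L: -6, T: 2, Θ: -1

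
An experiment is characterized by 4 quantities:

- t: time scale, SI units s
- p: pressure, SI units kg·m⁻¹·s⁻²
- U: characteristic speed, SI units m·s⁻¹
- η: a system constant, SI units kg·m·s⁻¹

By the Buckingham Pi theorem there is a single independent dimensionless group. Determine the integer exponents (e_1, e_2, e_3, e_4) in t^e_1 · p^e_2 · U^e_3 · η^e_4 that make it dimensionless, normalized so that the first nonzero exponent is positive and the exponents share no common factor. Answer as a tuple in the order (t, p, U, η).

(3, 1, 2, -1)

M: e_1·(0) + e_2·(1) + e_3·(0) + e_4·(1) = 0
L: e_1·(0) + e_2·(-1) + e_3·(1) + e_4·(1) = 0
T: e_1·(1) + e_2·(-2) + e_3·(-1) + e_4·(-1) = 0
Solving this homogeneous linear system for the smallest-integer solution (first nonzero entry positive) gives (3, 1, 2, -1).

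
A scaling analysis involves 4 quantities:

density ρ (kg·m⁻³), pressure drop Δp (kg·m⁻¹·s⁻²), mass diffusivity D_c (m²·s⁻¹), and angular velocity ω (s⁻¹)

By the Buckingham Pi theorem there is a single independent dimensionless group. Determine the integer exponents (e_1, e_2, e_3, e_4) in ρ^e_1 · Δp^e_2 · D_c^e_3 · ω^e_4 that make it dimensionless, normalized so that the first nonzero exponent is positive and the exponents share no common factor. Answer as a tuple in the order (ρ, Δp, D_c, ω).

M: e_1·(1) + e_2·(1) + e_3·(0) + e_4·(0) = 0
L: e_1·(-3) + e_2·(-1) + e_3·(2) + e_4·(0) = 0
T: e_1·(0) + e_2·(-2) + e_3·(-1) + e_4·(-1) = 0
Solving this homogeneous linear system for the smallest-integer solution (first nonzero entry positive) gives (1, -1, 1, 1).

(1, -1, 1, 1)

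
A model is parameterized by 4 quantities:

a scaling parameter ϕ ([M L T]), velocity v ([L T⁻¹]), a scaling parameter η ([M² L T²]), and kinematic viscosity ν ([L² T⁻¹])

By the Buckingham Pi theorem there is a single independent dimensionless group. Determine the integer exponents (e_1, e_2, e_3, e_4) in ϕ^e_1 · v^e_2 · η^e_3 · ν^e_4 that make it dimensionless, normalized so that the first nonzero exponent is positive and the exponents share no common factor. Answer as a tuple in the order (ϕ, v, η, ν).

M: e_1·(1) + e_2·(0) + e_3·(2) + e_4·(0) = 0
L: e_1·(1) + e_2·(1) + e_3·(1) + e_4·(2) = 0
T: e_1·(1) + e_2·(-1) + e_3·(2) + e_4·(-1) = 0
Solving this homogeneous linear system for the smallest-integer solution (first nonzero entry positive) gives (2, 1, -1, -1).

(2, 1, -1, -1)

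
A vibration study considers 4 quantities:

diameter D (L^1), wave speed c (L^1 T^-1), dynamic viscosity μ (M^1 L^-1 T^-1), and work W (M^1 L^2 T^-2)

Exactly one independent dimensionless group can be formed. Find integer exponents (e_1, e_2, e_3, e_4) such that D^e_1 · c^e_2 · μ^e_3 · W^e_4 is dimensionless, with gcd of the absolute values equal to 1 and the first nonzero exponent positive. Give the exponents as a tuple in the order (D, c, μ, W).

M: e_1·(0) + e_2·(0) + e_3·(1) + e_4·(1) = 0
L: e_1·(1) + e_2·(1) + e_3·(-1) + e_4·(2) = 0
T: e_1·(0) + e_2·(-1) + e_3·(-1) + e_4·(-2) = 0
Solving this homogeneous linear system for the smallest-integer solution (first nonzero entry positive) gives (2, 1, 1, -1).

(2, 1, 1, -1)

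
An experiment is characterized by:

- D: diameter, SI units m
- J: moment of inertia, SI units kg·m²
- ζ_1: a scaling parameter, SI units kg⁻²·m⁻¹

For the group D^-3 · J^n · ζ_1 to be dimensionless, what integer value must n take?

2

Balance the M exponent: (1)·n from J, plus −3·(0) + (-2) = -2 from the rest, must sum to zero.
n − 2 = 0, so n = 2.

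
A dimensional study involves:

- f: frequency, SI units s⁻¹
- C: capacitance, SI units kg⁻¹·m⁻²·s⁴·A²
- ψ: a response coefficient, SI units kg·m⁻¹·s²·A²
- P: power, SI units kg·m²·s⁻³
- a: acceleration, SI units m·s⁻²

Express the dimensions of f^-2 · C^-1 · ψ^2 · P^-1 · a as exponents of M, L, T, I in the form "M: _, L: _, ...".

Collect each base-dimension exponent across the product:
  M: −2·(0) − (-1) + 2·(1) − (1) + (0) = 2
  L: −2·(0) − (-2) + 2·(-1) − (2) + (1) = -1
  T: −2·(-1) − (4) + 2·(2) − (-3) + (-2) = 3
  I: −2·(0) − (2) + 2·(2) − (0) + (0) = 2
So the dimensions are [M² L⁻¹ T³ I²].

M: 2, L: -1, T: 3, I: 2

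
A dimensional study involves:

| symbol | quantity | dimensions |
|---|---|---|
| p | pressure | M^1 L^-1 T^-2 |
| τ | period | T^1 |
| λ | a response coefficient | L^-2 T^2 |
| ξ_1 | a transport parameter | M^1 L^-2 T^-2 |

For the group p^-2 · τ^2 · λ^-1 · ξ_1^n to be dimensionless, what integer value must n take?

2

Balance the M exponent: (1)·n from ξ_1, plus −2·(1) + 2·(0) − (0) = -2 from the rest, must sum to zero.
n − 2 = 0, so n = 2.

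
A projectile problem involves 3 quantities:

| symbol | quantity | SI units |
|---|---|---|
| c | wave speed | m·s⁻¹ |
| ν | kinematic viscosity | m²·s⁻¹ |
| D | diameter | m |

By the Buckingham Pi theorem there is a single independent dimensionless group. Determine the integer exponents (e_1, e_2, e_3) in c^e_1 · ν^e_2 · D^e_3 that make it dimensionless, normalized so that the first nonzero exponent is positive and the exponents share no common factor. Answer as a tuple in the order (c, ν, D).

L: e_1·(1) + e_2·(2) + e_3·(1) = 0
T: e_1·(-1) + e_2·(-1) + e_3·(0) = 0
Solving this homogeneous linear system for the smallest-integer solution (first nonzero entry positive) gives (1, -1, 1).

(1, -1, 1)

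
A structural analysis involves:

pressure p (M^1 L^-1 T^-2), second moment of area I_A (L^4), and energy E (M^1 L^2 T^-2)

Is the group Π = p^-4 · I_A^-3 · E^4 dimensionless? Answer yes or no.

Sum the exponent of each base dimension across the product:
  M: −4·[p]_M − 3·[I_A]_M + 4·[E]_M = −4·(1) − 3·(0) + 4·(1) = 0
  L: −4·[p]_L − 3·[I_A]_L + 4·[E]_L = −4·(-1) − 3·(4) + 4·(2) = 0
  T: −4·[p]_T − 3·[I_A]_T + 4·[E]_T = −4·(-2) − 3·(0) + 4·(-2) = 0
All base exponents vanish — dimensionless.

yes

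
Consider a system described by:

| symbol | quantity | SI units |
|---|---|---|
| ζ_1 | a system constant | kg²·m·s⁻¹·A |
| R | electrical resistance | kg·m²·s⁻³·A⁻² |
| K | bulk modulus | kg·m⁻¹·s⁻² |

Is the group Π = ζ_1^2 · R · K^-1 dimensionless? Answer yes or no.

Sum the exponent of each base dimension across the product:
  M: 2·[ζ_1]_M + [R]_M − [K]_M = 2·(2) + (1) − (1) = 4
  L: 2·[ζ_1]_L + [R]_L − [K]_L = 2·(1) + (2) − (-1) = 5
  T: 2·[ζ_1]_T + [R]_T − [K]_T = 2·(-1) + (-3) − (-2) = -3
  I: 2·[ζ_1]_I + [R]_I − [K]_I = 2·(1) + (-2) − (0) = 0
Net dimensions [M⁴ L⁵ T⁻³] ≠ [1] — not dimensionless.

no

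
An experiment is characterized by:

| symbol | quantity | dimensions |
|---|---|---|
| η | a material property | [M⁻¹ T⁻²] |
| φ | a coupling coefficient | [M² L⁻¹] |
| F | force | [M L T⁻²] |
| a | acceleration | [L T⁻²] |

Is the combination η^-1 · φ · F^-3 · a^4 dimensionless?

Sum the exponent of each base dimension across the product:
  M: −[η]_M + [φ]_M − 3·[F]_M + 4·[a]_M = −(-1) + (2) − 3·(1) + 4·(0) = 0
  L: −[η]_L + [φ]_L − 3·[F]_L + 4·[a]_L = −(0) + (-1) − 3·(1) + 4·(1) = 0
  T: −[η]_T + [φ]_T − 3·[F]_T + 4·[a]_T = −(-2) + (0) − 3·(-2) + 4·(-2) = 0
All base exponents vanish — dimensionless.

yes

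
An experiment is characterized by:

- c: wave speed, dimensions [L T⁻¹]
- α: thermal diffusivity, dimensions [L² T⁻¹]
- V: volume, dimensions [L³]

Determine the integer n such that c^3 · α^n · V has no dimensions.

Balance the L exponent: (2)·n from α, plus 3·(1) + (3) = 6 from the rest, must sum to zero.
2n + 6 = 0, so n = -3.

-3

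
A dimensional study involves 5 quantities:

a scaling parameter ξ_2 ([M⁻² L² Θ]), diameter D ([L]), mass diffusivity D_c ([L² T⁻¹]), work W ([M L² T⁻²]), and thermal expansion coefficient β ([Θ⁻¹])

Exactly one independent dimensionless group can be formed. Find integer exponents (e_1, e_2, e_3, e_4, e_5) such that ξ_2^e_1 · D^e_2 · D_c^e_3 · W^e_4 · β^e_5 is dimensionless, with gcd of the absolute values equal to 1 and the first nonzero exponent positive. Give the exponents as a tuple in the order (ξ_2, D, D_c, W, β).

M: e_1·(-2) + e_2·(0) + e_3·(0) + e_4·(1) + e_5·(0) = 0
L: e_1·(2) + e_2·(1) + e_3·(2) + e_4·(2) + e_5·(0) = 0
T: e_1·(0) + e_2·(0) + e_3·(-1) + e_4·(-2) + e_5·(0) = 0
Θ: e_1·(1) + e_2·(0) + e_3·(0) + e_4·(0) + e_5·(-1) = 0
Solving this homogeneous linear system for the smallest-integer solution (first nonzero entry positive) gives (1, 2, -4, 2, 1).

(1, 2, -4, 2, 1)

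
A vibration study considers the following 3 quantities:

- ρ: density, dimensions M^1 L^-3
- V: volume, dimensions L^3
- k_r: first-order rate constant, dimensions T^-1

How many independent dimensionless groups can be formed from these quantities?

0

There are 3 variables and 3 base dimensions (M, L, T).
The dimension matrix has rank 3.
Independent dimensionless groups: 3 − 3 = 0.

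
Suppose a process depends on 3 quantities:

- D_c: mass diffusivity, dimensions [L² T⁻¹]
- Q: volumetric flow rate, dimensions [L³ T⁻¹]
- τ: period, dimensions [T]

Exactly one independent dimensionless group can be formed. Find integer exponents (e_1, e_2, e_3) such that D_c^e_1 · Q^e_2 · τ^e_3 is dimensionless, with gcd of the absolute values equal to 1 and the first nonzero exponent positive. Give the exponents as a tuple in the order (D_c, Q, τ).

L: e_1·(2) + e_2·(3) + e_3·(0) = 0
T: e_1·(-1) + e_2·(-1) + e_3·(1) = 0
Solving this homogeneous linear system for the smallest-integer solution (first nonzero entry positive) gives (3, -2, 1).

(3, -2, 1)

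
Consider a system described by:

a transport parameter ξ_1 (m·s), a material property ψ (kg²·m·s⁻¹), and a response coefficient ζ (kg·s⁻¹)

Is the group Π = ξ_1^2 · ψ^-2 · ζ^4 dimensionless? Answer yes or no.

Sum the exponent of each base dimension across the product:
  M: 2·[ξ_1]_M − 2·[ψ]_M + 4·[ζ]_M = 2·(0) − 2·(2) + 4·(1) = 0
  L: 2·[ξ_1]_L − 2·[ψ]_L + 4·[ζ]_L = 2·(1) − 2·(1) + 4·(0) = 0
  T: 2·[ξ_1]_T − 2·[ψ]_T + 4·[ζ]_T = 2·(1) − 2·(-1) + 4·(-1) = 0
All base exponents vanish — dimensionless.

yes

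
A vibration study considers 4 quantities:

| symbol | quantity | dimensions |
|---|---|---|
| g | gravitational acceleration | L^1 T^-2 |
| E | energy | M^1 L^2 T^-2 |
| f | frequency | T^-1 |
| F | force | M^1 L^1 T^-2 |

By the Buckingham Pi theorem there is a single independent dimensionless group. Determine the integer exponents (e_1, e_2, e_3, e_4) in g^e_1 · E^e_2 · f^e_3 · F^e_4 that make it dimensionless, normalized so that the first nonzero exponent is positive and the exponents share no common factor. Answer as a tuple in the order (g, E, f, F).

M: e_1·(0) + e_2·(1) + e_3·(0) + e_4·(1) = 0
L: e_1·(1) + e_2·(2) + e_3·(0) + e_4·(1) = 0
T: e_1·(-2) + e_2·(-2) + e_3·(-1) + e_4·(-2) = 0
Solving this homogeneous linear system for the smallest-integer solution (first nonzero entry positive) gives (1, -1, -2, 1).

(1, -1, -2, 1)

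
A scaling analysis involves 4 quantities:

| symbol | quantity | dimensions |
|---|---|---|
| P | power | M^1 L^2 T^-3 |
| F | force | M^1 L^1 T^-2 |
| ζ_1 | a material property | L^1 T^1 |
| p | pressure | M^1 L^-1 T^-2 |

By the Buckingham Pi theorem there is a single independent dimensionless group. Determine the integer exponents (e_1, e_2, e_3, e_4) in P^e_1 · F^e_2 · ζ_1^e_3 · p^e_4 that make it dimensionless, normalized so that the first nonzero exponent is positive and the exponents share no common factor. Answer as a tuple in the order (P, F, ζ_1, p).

M: e_1·(1) + e_2·(1) + e_3·(0) + e_4·(1) = 0
L: e_1·(2) + e_2·(1) + e_3·(1) + e_4·(-1) = 0
T: e_1·(-3) + e_2·(-2) + e_3·(1) + e_4·(-2) = 0
Solving this homogeneous linear system for the smallest-integer solution (first nonzero entry positive) gives (1, -2, 1, 1).

(1, -2, 1, 1)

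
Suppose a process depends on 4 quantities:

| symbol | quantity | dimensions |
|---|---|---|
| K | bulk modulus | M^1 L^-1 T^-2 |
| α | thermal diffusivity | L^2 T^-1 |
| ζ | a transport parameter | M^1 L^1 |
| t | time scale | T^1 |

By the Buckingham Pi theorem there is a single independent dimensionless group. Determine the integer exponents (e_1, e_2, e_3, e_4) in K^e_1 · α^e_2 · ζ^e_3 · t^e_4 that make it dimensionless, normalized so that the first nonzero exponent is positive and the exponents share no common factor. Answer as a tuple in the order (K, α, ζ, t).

M: e_1·(1) + e_2·(0) + e_3·(1) + e_4·(0) = 0
L: e_1·(-1) + e_2·(2) + e_3·(1) + e_4·(0) = 0
T: e_1·(-2) + e_2·(-1) + e_3·(0) + e_4·(1) = 0
Solving this homogeneous linear system for the smallest-integer solution (first nonzero entry positive) gives (1, 1, -1, 3).

(1, 1, -1, 3)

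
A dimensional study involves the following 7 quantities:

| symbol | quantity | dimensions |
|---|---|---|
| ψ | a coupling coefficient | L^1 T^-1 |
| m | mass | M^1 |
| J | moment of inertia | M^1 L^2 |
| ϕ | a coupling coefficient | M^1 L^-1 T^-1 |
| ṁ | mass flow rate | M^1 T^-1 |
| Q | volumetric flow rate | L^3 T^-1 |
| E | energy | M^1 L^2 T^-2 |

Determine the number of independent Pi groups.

There are 7 variables and 3 base dimensions (M, L, T).
The dimension matrix has rank 3.
Independent dimensionless groups: 7 − 3 = 4.

4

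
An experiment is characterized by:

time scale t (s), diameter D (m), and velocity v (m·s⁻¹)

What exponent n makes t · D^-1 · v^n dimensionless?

Balance the L exponent: (1)·n from v, plus (0) − (1) = -1 from the rest, must sum to zero.
n − 1 = 0, so n = 1.

1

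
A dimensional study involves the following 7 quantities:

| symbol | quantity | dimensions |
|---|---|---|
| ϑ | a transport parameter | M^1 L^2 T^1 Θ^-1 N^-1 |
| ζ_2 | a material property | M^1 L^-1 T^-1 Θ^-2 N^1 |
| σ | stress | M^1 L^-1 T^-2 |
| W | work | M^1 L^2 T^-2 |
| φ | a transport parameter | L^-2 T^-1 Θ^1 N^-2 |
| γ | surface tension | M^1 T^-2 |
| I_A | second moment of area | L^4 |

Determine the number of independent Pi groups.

2

There are 7 variables and 5 base dimensions (M, L, T, Θ, N).
The dimension matrix has rank 5.
Independent dimensionless groups: 7 − 5 = 2.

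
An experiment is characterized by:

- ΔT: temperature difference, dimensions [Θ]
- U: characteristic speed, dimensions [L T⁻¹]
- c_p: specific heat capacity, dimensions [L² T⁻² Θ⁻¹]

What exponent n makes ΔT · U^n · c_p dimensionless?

Balance the L exponent: (1)·n from U, plus (0) + (2) = 2 from the rest, must sum to zero.
n + 2 = 0, so n = -2.

-2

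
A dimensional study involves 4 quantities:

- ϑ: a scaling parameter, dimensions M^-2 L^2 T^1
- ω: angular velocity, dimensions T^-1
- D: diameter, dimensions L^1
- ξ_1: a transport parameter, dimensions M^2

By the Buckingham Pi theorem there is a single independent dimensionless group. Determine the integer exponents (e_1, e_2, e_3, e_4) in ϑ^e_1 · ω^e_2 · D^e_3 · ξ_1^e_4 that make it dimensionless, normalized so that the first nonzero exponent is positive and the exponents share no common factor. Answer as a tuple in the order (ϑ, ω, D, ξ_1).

M: e_1·(-2) + e_2·(0) + e_3·(0) + e_4·(2) = 0
L: e_1·(2) + e_2·(0) + e_3·(1) + e_4·(0) = 0
T: e_1·(1) + e_2·(-1) + e_3·(0) + e_4·(0) = 0
Solving this homogeneous linear system for the smallest-integer solution (first nonzero entry positive) gives (1, 1, -2, 1).

(1, 1, -2, 1)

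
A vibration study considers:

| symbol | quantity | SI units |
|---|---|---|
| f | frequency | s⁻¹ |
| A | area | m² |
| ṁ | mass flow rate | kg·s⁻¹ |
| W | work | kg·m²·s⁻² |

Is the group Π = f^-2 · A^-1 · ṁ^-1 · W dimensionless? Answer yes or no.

Sum the exponent of each base dimension across the product:
  M: −2·[f]_M − [A]_M − [ṁ]_M + [W]_M = −2·(0) − (0) − (1) + (1) = 0
  L: −2·[f]_L − [A]_L − [ṁ]_L + [W]_L = −2·(0) − (2) − (0) + (2) = 0
  T: −2·[f]_T − [A]_T − [ṁ]_T + [W]_T = −2·(-1) − (0) − (-1) + (-2) = 1
Net dimensions [T] ≠ [1] — not dimensionless.

no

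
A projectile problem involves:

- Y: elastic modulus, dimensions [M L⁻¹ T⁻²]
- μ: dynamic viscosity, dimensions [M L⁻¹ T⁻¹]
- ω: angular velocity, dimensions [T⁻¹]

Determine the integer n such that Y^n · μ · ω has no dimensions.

-1

Balance the M exponent: (1)·n from Y, plus (1) + (0) = 1 from the rest, must sum to zero.
n + 1 = 0, so n = -1.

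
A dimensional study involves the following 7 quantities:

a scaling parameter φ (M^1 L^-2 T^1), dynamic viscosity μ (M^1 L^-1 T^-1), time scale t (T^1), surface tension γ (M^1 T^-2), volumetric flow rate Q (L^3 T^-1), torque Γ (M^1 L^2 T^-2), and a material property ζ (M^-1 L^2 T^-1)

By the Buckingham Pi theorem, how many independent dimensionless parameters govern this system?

4

There are 7 variables and 3 base dimensions (M, L, T).
The dimension matrix has rank 3.
Independent dimensionless groups: 7 − 3 = 4.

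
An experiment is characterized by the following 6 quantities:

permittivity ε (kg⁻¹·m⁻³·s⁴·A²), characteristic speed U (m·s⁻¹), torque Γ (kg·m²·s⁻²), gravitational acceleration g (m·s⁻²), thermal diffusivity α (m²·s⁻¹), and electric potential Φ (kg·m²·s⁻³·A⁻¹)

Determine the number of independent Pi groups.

2

There are 6 variables and 4 base dimensions (M, L, T, I).
The dimension matrix has rank 4.
Independent dimensionless groups: 6 − 4 = 2.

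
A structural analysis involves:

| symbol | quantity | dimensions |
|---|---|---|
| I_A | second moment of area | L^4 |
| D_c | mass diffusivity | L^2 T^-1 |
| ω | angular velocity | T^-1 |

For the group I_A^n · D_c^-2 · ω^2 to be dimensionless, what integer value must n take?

1

Balance the L exponent: (4)·n from I_A, plus −2·(2) + 2·(0) = -4 from the rest, must sum to zero.
4n − 4 = 0, so n = 1.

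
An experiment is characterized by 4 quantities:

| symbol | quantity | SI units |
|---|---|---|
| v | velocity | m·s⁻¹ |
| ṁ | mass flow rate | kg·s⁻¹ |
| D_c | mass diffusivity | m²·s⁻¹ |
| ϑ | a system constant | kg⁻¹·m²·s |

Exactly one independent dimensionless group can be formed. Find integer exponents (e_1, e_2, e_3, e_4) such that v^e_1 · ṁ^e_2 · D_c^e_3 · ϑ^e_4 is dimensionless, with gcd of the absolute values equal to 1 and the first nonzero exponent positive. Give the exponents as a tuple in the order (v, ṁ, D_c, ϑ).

M: e_1·(0) + e_2·(1) + e_3·(0) + e_4·(-1) = 0
L: e_1·(1) + e_2·(0) + e_3·(2) + e_4·(2) = 0
T: e_1·(-1) + e_2·(-1) + e_3·(-1) + e_4·(1) = 0
Solving this homogeneous linear system for the smallest-integer solution (first nonzero entry positive) gives (2, 1, -2, 1).

(2, 1, -2, 1)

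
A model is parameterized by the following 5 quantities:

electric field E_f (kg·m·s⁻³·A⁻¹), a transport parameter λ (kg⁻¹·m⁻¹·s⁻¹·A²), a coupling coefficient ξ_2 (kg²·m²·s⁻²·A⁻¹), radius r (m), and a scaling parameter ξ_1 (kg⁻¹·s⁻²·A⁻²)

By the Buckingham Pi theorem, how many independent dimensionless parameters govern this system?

1

There are 5 variables and 4 base dimensions (M, L, T, I).
The dimension matrix has rank 4.
Independent dimensionless groups: 5 − 4 = 1.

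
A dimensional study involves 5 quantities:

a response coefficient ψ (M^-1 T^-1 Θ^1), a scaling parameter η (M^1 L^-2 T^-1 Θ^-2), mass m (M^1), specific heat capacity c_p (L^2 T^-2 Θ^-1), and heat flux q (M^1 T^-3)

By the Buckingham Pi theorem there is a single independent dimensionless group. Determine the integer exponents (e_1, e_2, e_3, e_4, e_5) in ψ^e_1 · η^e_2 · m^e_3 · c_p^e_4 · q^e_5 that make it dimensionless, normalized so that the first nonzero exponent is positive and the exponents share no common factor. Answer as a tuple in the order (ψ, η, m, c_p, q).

M: e_1·(-1) + e_2·(1) + e_3·(1) + e_4·(0) + e_5·(1) = 0
L: e_1·(0) + e_2·(-2) + e_3·(0) + e_4·(2) + e_5·(0) = 0
T: e_1·(-1) + e_2·(-1) + e_3·(0) + e_4·(-2) + e_5·(-3) = 0
Θ: e_1·(1) + e_2·(-2) + e_3·(0) + e_4·(-1) + e_5·(0) = 0
Solving this homogeneous linear system for the smallest-integer solution (first nonzero entry positive) gives (3, 1, 4, 1, -2).

(3, 1, 4, 1, -2)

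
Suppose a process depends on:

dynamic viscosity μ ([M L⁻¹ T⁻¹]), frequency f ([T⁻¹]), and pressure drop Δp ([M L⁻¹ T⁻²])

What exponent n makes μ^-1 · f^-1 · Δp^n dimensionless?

Balance the M exponent: (1)·n from Δp, plus −(1) − (0) = -1 from the rest, must sum to zero.
n − 1 = 0, so n = 1.

1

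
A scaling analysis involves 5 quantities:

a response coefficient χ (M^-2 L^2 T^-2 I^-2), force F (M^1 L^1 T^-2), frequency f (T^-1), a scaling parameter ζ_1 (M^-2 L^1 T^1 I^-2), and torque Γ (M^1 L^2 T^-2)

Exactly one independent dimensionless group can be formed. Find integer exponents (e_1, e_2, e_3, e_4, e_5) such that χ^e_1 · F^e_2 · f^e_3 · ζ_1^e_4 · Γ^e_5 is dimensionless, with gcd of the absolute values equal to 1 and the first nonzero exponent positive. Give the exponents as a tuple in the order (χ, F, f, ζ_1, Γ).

(1, 1, -3, -1, -1)

M: e_1·(-2) + e_2·(1) + e_3·(0) + e_4·(-2) + e_5·(1) = 0
L: e_1·(2) + e_2·(1) + e_3·(0) + e_4·(1) + e_5·(2) = 0
T: e_1·(-2) + e_2·(-2) + e_3·(-1) + e_4·(1) + e_5·(-2) = 0
I: e_1·(-2) + e_2·(0) + e_3·(0) + e_4·(-2) + e_5·(0) = 0
Solving this homogeneous linear system for the smallest-integer solution (first nonzero entry positive) gives (1, 1, -3, -1, -1).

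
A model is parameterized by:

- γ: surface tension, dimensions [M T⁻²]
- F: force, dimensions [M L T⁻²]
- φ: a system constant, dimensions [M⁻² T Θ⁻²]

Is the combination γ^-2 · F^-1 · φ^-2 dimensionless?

no

Sum the exponent of each base dimension across the product:
  M: −2·[γ]_M − [F]_M − 2·[φ]_M = −2·(1) − (1) − 2·(-2) = 1
  L: −2·[γ]_L − [F]_L − 2·[φ]_L = −2·(0) − (1) − 2·(0) = -1
  T: −2·[γ]_T − [F]_T − 2·[φ]_T = −2·(-2) − (-2) − 2·(1) = 4
  Θ: −2·[γ]_Θ − [F]_Θ − 2·[φ]_Θ = −2·(0) − (0) − 2·(-2) = 4
Net dimensions [M L⁻¹ T⁴ Θ⁴] ≠ [1] — not dimensionless.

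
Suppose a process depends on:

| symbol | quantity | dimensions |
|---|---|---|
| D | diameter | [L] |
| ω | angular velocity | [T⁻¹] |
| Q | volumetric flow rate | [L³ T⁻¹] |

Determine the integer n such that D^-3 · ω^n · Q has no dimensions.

Balance the T exponent: (-1)·n from ω, plus −3·(0) + (-1) = -1 from the rest, must sum to zero.
−n − 1 = 0, so n = -1.

-1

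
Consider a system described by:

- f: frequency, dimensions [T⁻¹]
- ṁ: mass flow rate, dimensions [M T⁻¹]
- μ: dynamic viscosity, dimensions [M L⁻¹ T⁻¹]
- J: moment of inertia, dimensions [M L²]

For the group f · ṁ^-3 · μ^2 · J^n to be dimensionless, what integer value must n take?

1

Balance the M exponent: (1)·n from J, plus (0) − 3·(1) + 2·(1) = -1 from the rest, must sum to zero.
n − 1 = 0, so n = 1.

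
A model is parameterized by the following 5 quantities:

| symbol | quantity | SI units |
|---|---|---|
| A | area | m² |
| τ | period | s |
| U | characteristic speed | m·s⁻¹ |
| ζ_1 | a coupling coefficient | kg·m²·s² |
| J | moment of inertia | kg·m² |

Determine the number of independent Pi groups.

There are 5 variables and 3 base dimensions (M, L, T).
The dimension matrix has rank 3.
Independent dimensionless groups: 5 − 3 = 2.

2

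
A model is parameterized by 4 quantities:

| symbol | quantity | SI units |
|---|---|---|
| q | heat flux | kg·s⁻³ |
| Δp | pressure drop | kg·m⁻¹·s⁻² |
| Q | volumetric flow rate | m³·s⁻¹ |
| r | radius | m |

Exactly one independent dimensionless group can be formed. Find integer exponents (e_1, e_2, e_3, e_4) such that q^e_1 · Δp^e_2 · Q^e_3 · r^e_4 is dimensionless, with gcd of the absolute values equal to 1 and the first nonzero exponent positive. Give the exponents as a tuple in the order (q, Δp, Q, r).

M: e_1·(1) + e_2·(1) + e_3·(0) + e_4·(0) = 0
L: e_1·(0) + e_2·(-1) + e_3·(3) + e_4·(1) = 0
T: e_1·(-3) + e_2·(-2) + e_3·(-1) + e_4·(0) = 0
Solving this homogeneous linear system for the smallest-integer solution (first nonzero entry positive) gives (1, -1, -1, 2).

(1, -1, -1, 2)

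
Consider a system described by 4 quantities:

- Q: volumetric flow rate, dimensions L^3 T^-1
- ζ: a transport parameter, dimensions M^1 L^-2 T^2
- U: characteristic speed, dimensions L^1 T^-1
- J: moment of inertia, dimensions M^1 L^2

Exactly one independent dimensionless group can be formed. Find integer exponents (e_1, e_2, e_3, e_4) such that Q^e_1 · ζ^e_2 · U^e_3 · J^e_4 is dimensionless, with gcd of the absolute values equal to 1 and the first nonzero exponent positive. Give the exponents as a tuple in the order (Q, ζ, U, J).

M: e_1·(0) + e_2·(1) + e_3·(0) + e_4·(1) = 0
L: e_1·(3) + e_2·(-2) + e_3·(1) + e_4·(2) = 0
T: e_1·(-1) + e_2·(2) + e_3·(-1) + e_4·(0) = 0
Solving this homogeneous linear system for the smallest-integer solution (first nonzero entry positive) gives (1, 1, 1, -1).

(1, 1, 1, -1)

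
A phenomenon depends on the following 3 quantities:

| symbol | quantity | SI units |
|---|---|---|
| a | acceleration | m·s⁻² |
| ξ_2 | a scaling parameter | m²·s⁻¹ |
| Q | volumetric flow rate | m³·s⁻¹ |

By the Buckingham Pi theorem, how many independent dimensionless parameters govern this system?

1

There are 3 variables and 2 base dimensions (L, T).
The dimension matrix has rank 2.
Independent dimensionless groups: 3 − 2 = 1.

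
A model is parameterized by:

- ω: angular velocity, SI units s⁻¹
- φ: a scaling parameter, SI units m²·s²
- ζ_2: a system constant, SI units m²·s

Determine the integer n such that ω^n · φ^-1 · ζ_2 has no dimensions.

-1

Balance the T exponent: (-1)·n from ω, plus −(2) + (1) = -1 from the rest, must sum to zero.
−n − 1 = 0, so n = -1.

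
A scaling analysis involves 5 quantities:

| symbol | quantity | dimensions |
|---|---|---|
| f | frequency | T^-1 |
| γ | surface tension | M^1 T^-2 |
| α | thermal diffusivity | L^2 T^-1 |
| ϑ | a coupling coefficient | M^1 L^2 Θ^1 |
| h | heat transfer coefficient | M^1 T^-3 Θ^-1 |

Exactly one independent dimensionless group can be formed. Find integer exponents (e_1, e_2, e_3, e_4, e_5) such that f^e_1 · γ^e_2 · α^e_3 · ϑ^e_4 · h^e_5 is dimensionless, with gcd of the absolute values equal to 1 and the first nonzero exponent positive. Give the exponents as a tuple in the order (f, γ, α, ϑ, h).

M: e_1·(0) + e_2·(1) + e_3·(0) + e_4·(1) + e_5·(1) = 0
L: e_1·(0) + e_2·(0) + e_3·(2) + e_4·(2) + e_5·(0) = 0
T: e_1·(-1) + e_2·(-2) + e_3·(-1) + e_4·(0) + e_5·(-3) = 0
Θ: e_1·(0) + e_2·(0) + e_3·(0) + e_4·(1) + e_5·(-1) = 0
Solving this homogeneous linear system for the smallest-integer solution (first nonzero entry positive) gives (2, -2, -1, 1, 1).

(2, -2, -1, 1, 1)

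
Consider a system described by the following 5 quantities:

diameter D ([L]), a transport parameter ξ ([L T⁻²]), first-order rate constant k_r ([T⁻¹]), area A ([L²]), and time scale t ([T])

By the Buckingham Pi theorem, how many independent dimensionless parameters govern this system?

There are 5 variables and 2 base dimensions (L, T).
The dimension matrix has rank 2.
Independent dimensionless groups: 5 − 2 = 3.

3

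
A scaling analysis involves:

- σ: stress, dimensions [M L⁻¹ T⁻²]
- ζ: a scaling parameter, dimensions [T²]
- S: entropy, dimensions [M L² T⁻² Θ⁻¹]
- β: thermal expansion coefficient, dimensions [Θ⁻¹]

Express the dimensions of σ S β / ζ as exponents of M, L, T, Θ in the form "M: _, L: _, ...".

Collect each base-dimension exponent across the product:
  M: (1) − (0) + (1) + (0) = 2
  L: (-1) − (0) + (2) + (0) = 1
  T: (-2) − (2) + (-2) + (0) = -6
  Θ: (0) − (0) + (-1) + (-1) = -2
So the dimensions are [M² L T⁻⁶ Θ⁻²].

M: 2, L: 1, T: -6, Θ: -2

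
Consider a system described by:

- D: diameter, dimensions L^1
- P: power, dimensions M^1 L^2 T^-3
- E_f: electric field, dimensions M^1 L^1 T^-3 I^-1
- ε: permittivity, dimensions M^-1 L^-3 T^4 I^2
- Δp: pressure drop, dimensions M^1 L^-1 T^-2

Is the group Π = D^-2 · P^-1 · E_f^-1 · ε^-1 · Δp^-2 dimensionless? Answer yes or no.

no

Sum the exponent of each base dimension across the product:
  M: −2·[D]_M − [P]_M − [E_f]_M − [ε]_M − 2·[Δp]_M = −2·(0) − (1) − (1) − (-1) − 2·(1) = -3
  L: −2·[D]_L − [P]_L − [E_f]_L − [ε]_L − 2·[Δp]_L = −2·(1) − (2) − (1) − (-3) − 2·(-1) = 0
  T: −2·[D]_T − [P]_T − [E_f]_T − [ε]_T − 2·[Δp]_T = −2·(0) − (-3) − (-3) − (4) − 2·(-2) = 6
  I: −2·[D]_I − [P]_I − [E_f]_I − [ε]_I − 2·[Δp]_I = −2·(0) − (0) − (-1) − (2) − 2·(0) = -1
Net dimensions [M⁻³ T⁶ I⁻¹] ≠ [1] — not dimensionless.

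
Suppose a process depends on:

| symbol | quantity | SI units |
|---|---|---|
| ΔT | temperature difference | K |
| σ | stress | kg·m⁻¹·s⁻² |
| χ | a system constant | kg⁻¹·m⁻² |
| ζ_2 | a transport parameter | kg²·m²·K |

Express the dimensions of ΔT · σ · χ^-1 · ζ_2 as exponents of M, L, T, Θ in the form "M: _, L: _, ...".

Collect each base-dimension exponent across the product:
  M: (0) + (1) − (-1) + (2) = 4
  L: (0) + (-1) − (-2) + (2) = 3
  T: (0) + (-2) − (0) + (0) = -2
  Θ: (1) + (0) − (0) + (1) = 2
So the dimensions are [M⁴ L³ T⁻² Θ²].

M: 4, L: 3, T: -2, Θ: 2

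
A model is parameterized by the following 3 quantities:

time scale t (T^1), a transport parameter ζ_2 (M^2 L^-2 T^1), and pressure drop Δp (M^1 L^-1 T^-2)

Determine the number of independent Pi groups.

There are 3 variables and 3 base dimensions (M, L, T).
The dimension matrix has rank 2 (less than 3: the dimension vectors are linearly dependent).
Independent dimensionless groups: 3 − 2 = 1.

1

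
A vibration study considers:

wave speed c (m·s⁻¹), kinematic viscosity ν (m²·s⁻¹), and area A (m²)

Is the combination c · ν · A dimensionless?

Sum the exponent of each base dimension across the product:
  L: [c]_L + [ν]_L + [A]_L = (1) + (2) + (2) = 5
  T: [c]_T + [ν]_T + [A]_T = (-1) + (-1) + (0) = -2
Net dimensions [L⁵ T⁻²] ≠ [1] — not dimensionless.

no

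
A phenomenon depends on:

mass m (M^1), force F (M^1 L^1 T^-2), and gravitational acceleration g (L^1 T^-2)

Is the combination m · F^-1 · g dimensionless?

yes

Sum the exponent of each base dimension across the product:
  M: [m]_M − [F]_M + [g]_M = (1) − (1) + (0) = 0
  L: [m]_L − [F]_L + [g]_L = (0) − (1) + (1) = 0
  T: [m]_T − [F]_T + [g]_T = (0) − (-2) + (-2) = 0
  Θ: [m]_Θ − [F]_Θ + [g]_Θ = (0) − (0) + (0) = 0
All base exponents vanish — dimensionless.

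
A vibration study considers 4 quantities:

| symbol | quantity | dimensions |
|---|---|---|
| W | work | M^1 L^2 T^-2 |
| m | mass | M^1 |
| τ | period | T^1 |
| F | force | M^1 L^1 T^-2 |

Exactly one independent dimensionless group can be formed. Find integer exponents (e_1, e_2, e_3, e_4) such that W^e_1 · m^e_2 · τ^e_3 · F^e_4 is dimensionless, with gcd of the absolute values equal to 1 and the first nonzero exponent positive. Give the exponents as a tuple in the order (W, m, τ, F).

(1, 1, -2, -2)

M: e_1·(1) + e_2·(1) + e_3·(0) + e_4·(1) = 0
L: e_1·(2) + e_2·(0) + e_3·(0) + e_4·(1) = 0
T: e_1·(-2) + e_2·(0) + e_3·(1) + e_4·(-2) = 0
Solving this homogeneous linear system for the smallest-integer solution (first nonzero entry positive) gives (1, 1, -2, -2).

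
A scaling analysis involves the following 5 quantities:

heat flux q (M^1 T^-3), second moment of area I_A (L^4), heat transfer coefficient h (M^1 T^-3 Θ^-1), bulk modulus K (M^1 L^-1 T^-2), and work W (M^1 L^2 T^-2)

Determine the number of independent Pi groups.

There are 5 variables and 4 base dimensions (M, L, T, Θ).
The dimension matrix has rank 4.
Independent dimensionless groups: 5 − 4 = 1.

1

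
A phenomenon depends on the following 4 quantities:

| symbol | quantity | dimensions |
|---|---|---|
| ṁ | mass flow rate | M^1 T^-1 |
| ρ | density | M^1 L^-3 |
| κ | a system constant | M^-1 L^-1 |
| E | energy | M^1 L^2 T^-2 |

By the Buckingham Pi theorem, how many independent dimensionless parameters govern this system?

1

There are 4 variables and 3 base dimensions (M, L, T).
The dimension matrix has rank 3.
Independent dimensionless groups: 4 − 3 = 1.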